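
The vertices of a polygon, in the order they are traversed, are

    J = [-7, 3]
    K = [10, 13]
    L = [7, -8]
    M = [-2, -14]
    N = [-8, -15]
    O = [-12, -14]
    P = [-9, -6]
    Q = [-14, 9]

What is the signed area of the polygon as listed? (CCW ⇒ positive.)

-377

Σ = (-121) + (-171) + (-114) + (-82) + (-68) + (-54) + (-165) + (21) = -754
Signed area = Σ/2 = -377 (negative ⇒ clockwise traversal).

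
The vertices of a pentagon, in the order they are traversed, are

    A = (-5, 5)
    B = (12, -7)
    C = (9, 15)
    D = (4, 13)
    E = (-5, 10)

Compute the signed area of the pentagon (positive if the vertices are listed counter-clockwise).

Apply the surveyor's formula: 2A = Σ (x_i·y_{i+1} − x_{i+1}·y_i), indices taken mod 5.
Σ = (-25) + (243) + (57) + (105) + (25) = 405
Signed area = Σ/2 = 202.5 (positive ⇒ counter-clockwise traversal).

202.5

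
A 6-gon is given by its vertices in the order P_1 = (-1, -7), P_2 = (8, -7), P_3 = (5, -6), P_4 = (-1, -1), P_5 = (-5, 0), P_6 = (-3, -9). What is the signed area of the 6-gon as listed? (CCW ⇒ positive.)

45.5

Σ = (63) + (-13) + (-11) + (-5) + (45) + (12) = 91
Signed area = Σ/2 = 45.5 (positive ⇒ counter-clockwise traversal).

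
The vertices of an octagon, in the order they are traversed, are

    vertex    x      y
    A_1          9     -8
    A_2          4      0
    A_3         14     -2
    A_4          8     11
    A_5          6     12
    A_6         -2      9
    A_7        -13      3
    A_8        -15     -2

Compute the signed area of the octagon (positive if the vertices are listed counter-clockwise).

Apply the surveyor's formula: 2A = Σ (x_i·y_{i+1} − x_{i+1}·y_i), indices taken mod 8.
Σ = (32) + (-8) + (170) + (30) + (78) + (111) + (71) + (138) = 622
Signed area = Σ/2 = 311 (positive ⇒ counter-clockwise traversal).

311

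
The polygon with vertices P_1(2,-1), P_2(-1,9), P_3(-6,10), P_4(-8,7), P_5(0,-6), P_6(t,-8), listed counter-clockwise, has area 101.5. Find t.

8

The doubled signed area Σ (x_i y_{i+1} − x_{i+1} y_i) is linear in t.
With t=0 it equals 163; the coefficient of t is 5 (from the two edges through P_6).
So 5·t + 163 = 2·101.5 = 203 ⇒ t = 8.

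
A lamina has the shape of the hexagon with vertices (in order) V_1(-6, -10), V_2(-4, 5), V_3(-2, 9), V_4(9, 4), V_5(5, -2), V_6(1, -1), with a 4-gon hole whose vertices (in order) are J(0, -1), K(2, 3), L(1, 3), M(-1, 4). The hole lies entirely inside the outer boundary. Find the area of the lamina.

Outer boundary:
Apply the surveyor's formula: 2A = Σ (x_i·y_{i+1} − x_{i+1}·y_i), indices taken mod 6.
Cross-terms: -70, -26, -89, -38, -3, -16  ⇒  Σ = -242
Area = |Σ|/2 = 121.
Hole:
J→K: (0)(3) − (2)(-1) = 2
K→L: (2)(3) − (1)(3) = 3
L→M: (1)(4) − (-1)(3) = 7
M→J: (-1)(-1) − (0)(4) = 1
Σ = 13
Area = |Σ|/2 = 6.5.
Net area = 121 − 6.5 = 114.5.

114.5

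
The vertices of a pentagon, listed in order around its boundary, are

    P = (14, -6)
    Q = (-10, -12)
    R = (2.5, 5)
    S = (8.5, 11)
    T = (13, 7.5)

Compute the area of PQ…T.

P→Q: (14)(-12) − (-10)(-6) = -228
Q→R: (-10)(5) − (2.5)(-12) = -20
R→S: (2.5)(11) − (8.5)(5) = -15
S→T: (8.5)(7.5) − (13)(11) = -79.25
T→P: (13)(-6) − (14)(7.5) = -183
Σ = -525.25
Area = |Σ|/2 = 262.625.

262.625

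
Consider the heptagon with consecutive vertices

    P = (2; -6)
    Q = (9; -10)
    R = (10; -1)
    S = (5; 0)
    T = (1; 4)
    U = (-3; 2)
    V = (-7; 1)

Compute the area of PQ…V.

107.5

Apply the shoelace (surveyor's) formula: 2A = Σ (x_i·y_{i+1} − x_{i+1}·y_i), indices taken mod 7.
Cross-terms: 34, 91, 5, 20, 14, 11, 40  ⇒  Σ = 215
Area = |Σ|/2 = 107.5.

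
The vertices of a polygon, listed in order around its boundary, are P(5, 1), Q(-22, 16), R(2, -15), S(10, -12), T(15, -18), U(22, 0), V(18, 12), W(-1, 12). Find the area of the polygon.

Apply the shoelace (surveyor's) formula: 2A = Σ (x_i·y_{i+1} − x_{i+1}·y_i), indices taken mod 8.
Cross-terms: 102, 298, 126, 0, 396, 264, 228, -61  ⇒  Σ = 1353
Area = |Σ|/2 = 676.5.

676.5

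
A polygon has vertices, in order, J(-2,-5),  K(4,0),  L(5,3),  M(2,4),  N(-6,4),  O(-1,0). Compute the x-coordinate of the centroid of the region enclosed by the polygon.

Apply Gauss's area formula. First the cross-terms c_i = x_i·y_{i+1} − x_{i+1}·y_i:
  20, 12, 14, 32, 4, 5  ⇒  2A = 87, A = 43.5.
Then Σ (x_i + x_{i+1})·c_i = 75, so x̄ = 75 / (6·43.5) = 25/87.

25/87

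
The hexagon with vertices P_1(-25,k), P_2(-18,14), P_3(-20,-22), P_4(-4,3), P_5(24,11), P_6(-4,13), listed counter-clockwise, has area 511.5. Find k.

The doubled signed area Σ (x_i y_{i+1} − x_{i+1} y_i) is linear in k.
With k=0 it equals 743; the coefficient of k is 14 (from the two edges through P_1).
So 14·k + 743 = 2·511.5 = 1023 ⇒ k = 20.

20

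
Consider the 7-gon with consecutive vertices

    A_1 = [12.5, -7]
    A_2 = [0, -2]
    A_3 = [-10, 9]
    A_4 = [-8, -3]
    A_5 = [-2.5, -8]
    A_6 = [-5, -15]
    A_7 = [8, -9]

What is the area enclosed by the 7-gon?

Σ = (-25) + (-20) + (102) + (56.5) + (-2.5) + (165) + (56.5) = 332.5
Area = |Σ|/2 = 166.25.

166.25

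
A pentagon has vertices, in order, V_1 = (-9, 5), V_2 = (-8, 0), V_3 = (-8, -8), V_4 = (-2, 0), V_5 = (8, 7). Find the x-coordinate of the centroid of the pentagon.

Apply Gauss's area formula. First the cross-terms c_i = x_i·y_{i+1} − x_{i+1}·y_i:
  40, 64, -16, -14, 103  ⇒  2A = 177, A = 88.5.
Then Σ (x_i + x_{i+1})·c_i = -1731, so x̄ = -1731 / (6·88.5) = -577/177.

-577/177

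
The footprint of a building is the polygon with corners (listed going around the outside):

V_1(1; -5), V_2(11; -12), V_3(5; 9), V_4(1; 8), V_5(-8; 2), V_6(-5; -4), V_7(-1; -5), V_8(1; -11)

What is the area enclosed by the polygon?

192

Apply the shoelace (surveyor's) formula: 2A = Σ (x_i·y_{i+1} − x_{i+1}·y_i), indices taken mod 8.
Σ = (43) + (159) + (31) + (66) + (42) + (21) + (16) + (6) = 384
Area = |Σ|/2 = 192.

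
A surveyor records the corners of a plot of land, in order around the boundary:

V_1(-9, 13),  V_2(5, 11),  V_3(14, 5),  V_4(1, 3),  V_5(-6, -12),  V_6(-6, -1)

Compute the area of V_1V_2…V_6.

201.5

Apply Gauss's area formula: 2A = Σ (x_i·y_{i+1} − x_{i+1}·y_i), indices taken mod 6.
Σ = (-164) + (-129) + (37) + (6) + (-66) + (-87) = -403
Area = |Σ|/2 = 201.5.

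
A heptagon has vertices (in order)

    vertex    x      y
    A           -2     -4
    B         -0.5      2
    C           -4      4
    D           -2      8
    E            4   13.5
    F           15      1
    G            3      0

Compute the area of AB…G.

Apply the surveyor's formula: 2A = Σ (x_i·y_{i+1} − x_{i+1}·y_i), indices taken mod 7.
Σ = (-6) + (6) + (-24) + (-59) + (-198.5) + (-3) + (-12) = -296.5
Area = |Σ|/2 = 148.25.

148.25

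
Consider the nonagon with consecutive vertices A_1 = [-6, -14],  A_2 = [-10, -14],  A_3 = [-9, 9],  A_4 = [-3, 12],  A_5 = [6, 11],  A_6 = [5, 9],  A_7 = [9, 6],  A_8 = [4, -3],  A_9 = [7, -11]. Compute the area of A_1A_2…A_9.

374

Apply the shoelace formula: 2A = Σ (x_i·y_{i+1} − x_{i+1}·y_i), indices taken mod 9.
Σ = (-56) + (-216) + (-81) + (-105) + (-1) + (-51) + (-51) + (-23) + (-164) = -748
Area = |Σ|/2 = 374.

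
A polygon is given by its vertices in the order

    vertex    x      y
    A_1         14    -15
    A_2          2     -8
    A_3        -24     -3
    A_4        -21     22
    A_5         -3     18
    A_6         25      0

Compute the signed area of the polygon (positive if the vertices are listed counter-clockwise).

Apply the shoelace formula: 2A = Σ (x_i·y_{i+1} − x_{i+1}·y_i), indices taken mod 6.
A_1→A_2: (14)(-8) − (2)(-15) = -82
A_2→A_3: (2)(-3) − (-24)(-8) = -198
A_3→A_4: (-24)(22) − (-21)(-3) = -591
A_4→A_5: (-21)(18) − (-3)(22) = -312
A_5→A_6: (-3)(0) − (25)(18) = -450
A_6→A_1: (25)(-15) − (14)(0) = -375
Σ = -2008
Signed area = Σ/2 = -1004 (negative ⇒ clockwise traversal).

-1004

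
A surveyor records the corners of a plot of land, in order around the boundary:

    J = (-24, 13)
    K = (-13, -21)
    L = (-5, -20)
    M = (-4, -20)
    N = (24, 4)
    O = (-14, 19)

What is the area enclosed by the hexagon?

1049

Apply Gauss's area formula: 2A = Σ (x_i·y_{i+1} − x_{i+1}·y_i), indices taken mod 6.
Cross-terms: 673, 155, 20, 464, 512, 274  ⇒  Σ = 2098
Area = |Σ|/2 = 1049.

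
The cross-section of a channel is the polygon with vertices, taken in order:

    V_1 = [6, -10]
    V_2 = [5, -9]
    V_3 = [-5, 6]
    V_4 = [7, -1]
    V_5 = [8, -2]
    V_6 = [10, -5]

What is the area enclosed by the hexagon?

V_1→V_2: (6)(-9) − (5)(-10) = -4
V_2→V_3: (5)(6) − (-5)(-9) = -15
V_3→V_4: (-5)(-1) − (7)(6) = -37
V_4→V_5: (7)(-2) − (8)(-1) = -6
V_5→V_6: (8)(-5) − (10)(-2) = -20
V_6→V_1: (10)(-10) − (6)(-5) = -70
Σ = -152
Area = |Σ|/2 = 76.

76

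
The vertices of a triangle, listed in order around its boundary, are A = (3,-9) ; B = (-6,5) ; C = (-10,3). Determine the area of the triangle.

Σ = (-39) + (32) + (81) = 74
Area = |Σ|/2 = 37.

37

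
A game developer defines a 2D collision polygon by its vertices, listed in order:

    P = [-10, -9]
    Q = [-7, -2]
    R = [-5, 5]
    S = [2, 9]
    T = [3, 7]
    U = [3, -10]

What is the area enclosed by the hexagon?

Apply the shoelace formula: 2A = Σ (x_i·y_{i+1} − x_{i+1}·y_i), indices taken mod 6.
Cross-terms: -43, -45, -55, -13, -51, -127  ⇒  Σ = -334
Area = |Σ|/2 = 167.

167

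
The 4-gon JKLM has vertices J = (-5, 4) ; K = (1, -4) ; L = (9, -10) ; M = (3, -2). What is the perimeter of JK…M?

|JK| = √((6)² + (-8)²) = √100 = 10
|KL| = √((8)² + (-6)²) = √100 = 10
|LM| = √((-6)² + (8)²) = √100 = 10
|MJ| = √((-8)² + (6)²) = √100 = 10
Perimeter = 10 + 10 + 10 + 10 = 40.

40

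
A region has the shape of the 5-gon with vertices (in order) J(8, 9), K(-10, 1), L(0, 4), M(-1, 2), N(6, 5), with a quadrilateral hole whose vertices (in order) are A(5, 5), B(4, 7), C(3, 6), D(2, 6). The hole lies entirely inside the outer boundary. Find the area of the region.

27.5

Outer boundary:
Cross-terms: 98, -40, 4, -17, 14  ⇒  Σ = 59
Area = |Σ|/2 = 29.5.
Hole:
Apply the surveyor's formula: 2A = Σ (x_i·y_{i+1} − x_{i+1}·y_i), indices taken mod 4.
Cross-terms: 15, 3, 6, -20  ⇒  Σ = 4
Area = |Σ|/2 = 2.
Net area = 29.5 − 2 = 27.5.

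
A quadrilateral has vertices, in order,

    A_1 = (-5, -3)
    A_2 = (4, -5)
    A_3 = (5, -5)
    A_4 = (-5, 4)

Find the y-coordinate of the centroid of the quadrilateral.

Apply the shoelace formula. First the cross-terms c_i = x_i·y_{i+1} − x_{i+1}·y_i:
  37, 5, -5, 35  ⇒  2A = 72, A = 36.
Then Σ (y_i + y_{i+1})·c_i = -306, so ȳ = -306 / (6·36) = -17/12.

-17/12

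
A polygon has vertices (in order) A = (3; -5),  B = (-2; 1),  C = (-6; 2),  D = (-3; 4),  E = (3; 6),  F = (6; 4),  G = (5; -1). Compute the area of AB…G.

62.5

Σ = (-7) + (2) + (-18) + (-30) + (-24) + (-26) + (-22) = -125
Area = |Σ|/2 = 62.5.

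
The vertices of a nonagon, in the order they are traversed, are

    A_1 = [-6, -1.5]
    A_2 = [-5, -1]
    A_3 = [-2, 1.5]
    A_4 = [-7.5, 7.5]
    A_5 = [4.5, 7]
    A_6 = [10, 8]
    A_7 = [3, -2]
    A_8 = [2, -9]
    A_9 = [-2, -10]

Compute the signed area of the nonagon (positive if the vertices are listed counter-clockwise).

A_1→A_2: (-6)(-1) − (-5)(-1.5) = -1.5
A_2→A_3: (-5)(1.5) − (-2)(-1) = -9.5
A_3→A_4: (-2)(7.5) − (-7.5)(1.5) = -3.75
A_4→A_5: (-7.5)(7) − (4.5)(7.5) = -86.25
A_5→A_6: (4.5)(8) − (10)(7) = -34
A_6→A_7: (10)(-2) − (3)(8) = -44
A_7→A_8: (3)(-9) − (2)(-2) = -23
A_8→A_9: (2)(-10) − (-2)(-9) = -38
A_9→A_1: (-2)(-1.5) − (-6)(-10) = -57
Σ = -297
Signed area = Σ/2 = -148.5 (negative ⇒ clockwise traversal).

-148.5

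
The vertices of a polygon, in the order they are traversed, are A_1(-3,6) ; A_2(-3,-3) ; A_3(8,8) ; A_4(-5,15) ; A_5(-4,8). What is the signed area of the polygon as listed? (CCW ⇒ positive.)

103.5

Apply Gauss's area formula: 2A = Σ (x_i·y_{i+1} − x_{i+1}·y_i), indices taken mod 5.
A_1→A_2: (-3)(-3) − (-3)(6) = 27
A_2→A_3: (-3)(8) − (8)(-3) = 0
A_3→A_4: (8)(15) − (-5)(8) = 160
A_4→A_5: (-5)(8) − (-4)(15) = 20
A_5→A_1: (-4)(6) − (-3)(8) = 0
Σ = 207
Signed area = Σ/2 = 103.5 (positive ⇒ counter-clockwise traversal).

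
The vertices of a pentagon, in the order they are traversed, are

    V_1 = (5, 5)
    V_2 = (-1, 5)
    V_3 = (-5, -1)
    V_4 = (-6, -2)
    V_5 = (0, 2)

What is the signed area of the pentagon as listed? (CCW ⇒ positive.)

Apply the surveyor's formula: 2A = Σ (x_i·y_{i+1} − x_{i+1}·y_i), indices taken mod 5.
Cross-terms: 30, 26, 4, -12, -10  ⇒  Σ = 38
Signed area = Σ/2 = 19 (positive ⇒ counter-clockwise traversal).

19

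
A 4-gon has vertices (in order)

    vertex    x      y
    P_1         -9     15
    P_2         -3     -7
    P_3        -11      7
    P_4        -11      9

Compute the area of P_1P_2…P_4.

48

Apply the surveyor's formula: 2A = Σ (x_i·y_{i+1} − x_{i+1}·y_i), indices taken mod 4.
Cross-terms: 108, -98, -22, -84  ⇒  Σ = -96
Area = |Σ|/2 = 48.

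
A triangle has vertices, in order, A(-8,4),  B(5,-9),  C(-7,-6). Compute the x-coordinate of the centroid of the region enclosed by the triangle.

-10/3

Apply the surveyor's formula. First the cross-terms c_i = x_i·y_{i+1} − x_{i+1}·y_i:
  52, -93, -76  ⇒  2A = -117, A = -58.5.
Then Σ (x_i + x_{i+1})·c_i = 1170, so x̄ = 1170 / (6·(-58.5)) = -10/3.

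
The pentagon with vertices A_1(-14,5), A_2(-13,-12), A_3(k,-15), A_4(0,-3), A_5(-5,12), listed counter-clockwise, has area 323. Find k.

10

Write out the shoelace sum; only the two edges meeting at A_3 involve k:
2·Area = [((-13)·(-15) − k·(-12)) + (k·(-3) − 0·(-15))] + 361
       = 9·k + 556 = 646
⇒ k = 10.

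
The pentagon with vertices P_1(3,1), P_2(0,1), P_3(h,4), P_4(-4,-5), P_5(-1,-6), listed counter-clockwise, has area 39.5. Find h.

-4

Write out the shoelace sum; only the two edges meeting at P_3 involve h:
2·Area = [(0·4 − h·1) + (h·(-5) − (-4)·4)] + 39
       = -6·h + 55 = 79
⇒ h = -4.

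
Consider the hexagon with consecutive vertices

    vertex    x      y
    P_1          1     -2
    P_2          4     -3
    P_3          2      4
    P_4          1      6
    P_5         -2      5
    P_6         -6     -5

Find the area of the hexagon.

54.5

Apply the shoelace (surveyor's) formula: 2A = Σ (x_i·y_{i+1} − x_{i+1}·y_i), indices taken mod 6.
P_1→P_2: (1)(-3) − (4)(-2) = 5
P_2→P_3: (4)(4) − (2)(-3) = 22
P_3→P_4: (2)(6) − (1)(4) = 8
P_4→P_5: (1)(5) − (-2)(6) = 17
P_5→P_6: (-2)(-5) − (-6)(5) = 40
P_6→P_1: (-6)(-2) − (1)(-5) = 17
Σ = 109
Area = |Σ|/2 = 54.5.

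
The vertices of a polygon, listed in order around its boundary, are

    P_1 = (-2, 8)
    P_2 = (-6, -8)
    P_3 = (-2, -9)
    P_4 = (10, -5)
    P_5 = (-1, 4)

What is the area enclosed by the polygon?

Apply the shoelace (surveyor's) formula: 2A = Σ (x_i·y_{i+1} − x_{i+1}·y_i), indices taken mod 5.
P_1→P_2: (-2)(-8) − (-6)(8) = 64
P_2→P_3: (-6)(-9) − (-2)(-8) = 38
P_3→P_4: (-2)(-5) − (10)(-9) = 100
P_4→P_5: (10)(4) − (-1)(-5) = 35
P_5→P_1: (-1)(8) − (-2)(4) = 0
Σ = 237
Area = |Σ|/2 = 118.5.

118.5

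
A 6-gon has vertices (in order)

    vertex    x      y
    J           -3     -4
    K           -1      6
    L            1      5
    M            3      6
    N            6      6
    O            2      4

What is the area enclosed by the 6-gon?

22

Apply the surveyor's formula: 2A = Σ (x_i·y_{i+1} − x_{i+1}·y_i), indices taken mod 6.
J→K: (-3)(6) − (-1)(-4) = -22
K→L: (-1)(5) − (1)(6) = -11
L→M: (1)(6) − (3)(5) = -9
M→N: (3)(6) − (6)(6) = -18
N→O: (6)(4) − (2)(6) = 12
O→J: (2)(-4) − (-3)(4) = 4
Σ = -44
Area = |Σ|/2 = 22.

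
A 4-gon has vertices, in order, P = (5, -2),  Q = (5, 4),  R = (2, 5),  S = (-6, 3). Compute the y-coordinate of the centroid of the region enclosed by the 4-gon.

2.075

Apply the shoelace (surveyor's) formula. First the cross-terms c_i = x_i·y_{i+1} − x_{i+1}·y_i:
  30, 17, 36, -3  ⇒  2A = 80, A = 40.
Then Σ (y_i + y_{i+1})·c_i = 498, so ȳ = 498 / (6·40) = 2.075.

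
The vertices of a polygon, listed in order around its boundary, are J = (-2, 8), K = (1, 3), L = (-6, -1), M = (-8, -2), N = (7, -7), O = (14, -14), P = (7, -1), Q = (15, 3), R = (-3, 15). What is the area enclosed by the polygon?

218.5

Apply Gauss's area formula: 2A = Σ (x_i·y_{i+1} − x_{i+1}·y_i), indices taken mod 9.
Cross-terms: -14, 17, 4, 70, 0, 84, 36, 234, 6  ⇒  Σ = 437
Area = |Σ|/2 = 218.5.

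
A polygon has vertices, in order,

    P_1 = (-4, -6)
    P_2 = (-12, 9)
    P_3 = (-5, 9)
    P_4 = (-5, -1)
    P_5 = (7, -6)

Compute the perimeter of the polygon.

58

|P_1P_2| = √((-8)² + (15)²) = √289 = 17
|P_2P_3| = √((7)² + (0)²) = √49 = 7
|P_3P_4| = √((0)² + (-10)²) = √100 = 10
|P_4P_5| = √((12)² + (-5)²) = √169 = 13
|P_5P_1| = √((-11)² + (0)²) = √121 = 11
Perimeter = 17 + 7 + 10 + 13 + 11 = 58.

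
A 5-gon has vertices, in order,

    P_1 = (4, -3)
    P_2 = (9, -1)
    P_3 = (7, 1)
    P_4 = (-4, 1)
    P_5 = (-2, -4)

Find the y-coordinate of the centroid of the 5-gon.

-139/135

Apply the shoelace formula. First the cross-terms c_i = x_i·y_{i+1} − x_{i+1}·y_i:
  23, 16, 11, 18, 22  ⇒  2A = 90, A = 45.
Then Σ (y_i + y_{i+1})·c_i = -278, so ȳ = -278 / (6·45) = -139/135.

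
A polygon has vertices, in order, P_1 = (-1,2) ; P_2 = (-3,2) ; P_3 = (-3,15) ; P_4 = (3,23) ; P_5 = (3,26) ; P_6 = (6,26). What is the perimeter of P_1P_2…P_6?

56

|P_1P_2| = √((-2)² + (0)²) = √4 = 2
|P_2P_3| = √((0)² + (13)²) = √169 = 13
|P_3P_4| = √((6)² + (8)²) = √100 = 10
|P_4P_5| = √((0)² + (3)²) = √9 = 3
|P_5P_6| = √((3)² + (0)²) = √9 = 3
|P_6P_1| = √((-7)² + (-24)²) = √625 = 25
Perimeter = 2 + 13 + 10 + 3 + 3 + 25 = 56.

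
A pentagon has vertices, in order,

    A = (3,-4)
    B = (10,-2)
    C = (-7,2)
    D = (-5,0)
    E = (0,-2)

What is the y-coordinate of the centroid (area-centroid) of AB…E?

Apply Gauss's area formula. First the cross-terms c_i = x_i·y_{i+1} − x_{i+1}·y_i:
  34, 6, 10, 10, 6  ⇒  2A = 66, A = 33.
Then Σ (y_i + y_{i+1})·c_i = -240, so ȳ = -240 / (6·33) = -40/33.

-40/33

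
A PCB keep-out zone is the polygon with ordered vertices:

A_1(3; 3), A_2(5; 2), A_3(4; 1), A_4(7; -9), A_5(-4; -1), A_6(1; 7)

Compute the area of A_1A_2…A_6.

Apply the shoelace formula: 2A = Σ (x_i·y_{i+1} − x_{i+1}·y_i), indices taken mod 6.
Cross-terms: -9, -3, -43, -43, -27, -18  ⇒  Σ = -143
Area = |Σ|/2 = 71.5.

71.5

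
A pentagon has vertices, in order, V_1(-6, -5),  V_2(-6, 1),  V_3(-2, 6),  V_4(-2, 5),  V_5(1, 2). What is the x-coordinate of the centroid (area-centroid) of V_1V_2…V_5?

-67/21

Apply Gauss's area formula. First the cross-terms c_i = x_i·y_{i+1} − x_{i+1}·y_i:
  -36, -34, 2, -9, 7  ⇒  2A = -70, A = -35.
Then Σ (x_i + x_{i+1})·c_i = 670, so x̄ = 670 / (6·(-35)) = -67/21.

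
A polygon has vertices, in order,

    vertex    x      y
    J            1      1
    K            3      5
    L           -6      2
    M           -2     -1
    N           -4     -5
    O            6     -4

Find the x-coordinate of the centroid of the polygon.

-9/55

Apply Gauss's area formula. First the cross-terms c_i = x_i·y_{i+1} − x_{i+1}·y_i:
  2, 36, 10, 6, 46, 10  ⇒  2A = 110, A = 55.
Then Σ (x_i + x_{i+1})·c_i = -54, so x̄ = -54 / (6·55) = -9/55.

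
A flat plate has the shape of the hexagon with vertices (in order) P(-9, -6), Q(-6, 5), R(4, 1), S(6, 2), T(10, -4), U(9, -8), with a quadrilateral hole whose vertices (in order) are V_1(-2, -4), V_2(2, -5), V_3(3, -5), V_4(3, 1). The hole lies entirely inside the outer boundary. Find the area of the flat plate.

Outer boundary:
Σ = (-81) + (-26) + (2) + (-44) + (-44) + (-126) = -319
Area = |Σ|/2 = 159.5.
Hole:
Apply the shoelace (surveyor's) formula: 2A = Σ (x_i·y_{i+1} − x_{i+1}·y_i), indices taken mod 4.
Cross-terms: 18, 5, 18, -10  ⇒  Σ = 31
Area = |Σ|/2 = 15.5.
Net area = 159.5 − 15.5 = 144.

144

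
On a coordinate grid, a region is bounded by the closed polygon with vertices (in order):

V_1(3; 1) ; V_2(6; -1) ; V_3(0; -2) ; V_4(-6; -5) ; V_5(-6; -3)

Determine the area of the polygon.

Apply the surveyor's formula: 2A = Σ (x_i·y_{i+1} − x_{i+1}·y_i), indices taken mod 5.
Cross-terms: -9, -12, -12, -12, 3  ⇒  Σ = -42
Area = |Σ|/2 = 21.

21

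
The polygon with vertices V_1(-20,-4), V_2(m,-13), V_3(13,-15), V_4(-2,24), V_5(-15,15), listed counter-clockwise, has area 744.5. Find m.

The doubled signed area Σ (x_i y_{i+1} − x_{i+1} y_i) is linear in m.
With m=0 it equals 1401; the coefficient of m is -11 (from the two edges through V_2).
So -11·m + 1401 = 2·744.5 = 1489 ⇒ m = -8.

-8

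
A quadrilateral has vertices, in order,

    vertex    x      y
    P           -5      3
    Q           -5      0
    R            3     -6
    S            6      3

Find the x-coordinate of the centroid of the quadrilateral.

76/123

Apply the surveyor's formula. First the cross-terms c_i = x_i·y_{i+1} − x_{i+1}·y_i:
  15, 30, 45, 33  ⇒  2A = 123, A = 61.5.
Then Σ (x_i + x_{i+1})·c_i = 228, so x̄ = 228 / (6·61.5) = 76/123.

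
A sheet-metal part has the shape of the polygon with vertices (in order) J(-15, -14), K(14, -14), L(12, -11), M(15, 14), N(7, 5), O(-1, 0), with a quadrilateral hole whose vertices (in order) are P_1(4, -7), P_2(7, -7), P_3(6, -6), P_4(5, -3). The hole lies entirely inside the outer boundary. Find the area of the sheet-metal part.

Outer boundary:
Apply the shoelace (surveyor's) formula: 2A = Σ (x_i·y_{i+1} − x_{i+1}·y_i), indices taken mod 6.
Σ = (406) + (14) + (333) + (-23) + (5) + (14) = 749
Area = |Σ|/2 = 374.5.
Hole:
Σ = (21) + (0) + (12) + (-23) = 10
Area = |Σ|/2 = 5.
Net area = 374.5 − 5 = 369.5.

369.5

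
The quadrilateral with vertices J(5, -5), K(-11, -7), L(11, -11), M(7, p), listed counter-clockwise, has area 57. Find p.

-6

The doubled signed area Σ (x_i y_{i+1} − x_{i+1} y_i) is linear in p.
With p=0 it equals 150; the coefficient of p is 6 (from the two edges through M).
So 6·p + 150 = 2·57 = 114 ⇒ p = -6.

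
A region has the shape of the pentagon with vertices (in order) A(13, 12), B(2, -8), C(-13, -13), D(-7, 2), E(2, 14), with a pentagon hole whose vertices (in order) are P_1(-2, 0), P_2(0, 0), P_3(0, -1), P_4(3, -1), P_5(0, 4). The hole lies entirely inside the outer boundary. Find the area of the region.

306

Outer boundary:
Apply the shoelace (surveyor's) formula: 2A = Σ (x_i·y_{i+1} − x_{i+1}·y_i), indices taken mod 5.
Σ = (-128) + (-130) + (-117) + (-102) + (-158) = -635
Area = |Σ|/2 = 317.5.
Hole:
P_1→P_2: (-2)(0) − (0)(0) = 0
P_2→P_3: (0)(-1) − (0)(0) = 0
P_3→P_4: (0)(-1) − (3)(-1) = 3
P_4→P_5: (3)(4) − (0)(-1) = 12
P_5→P_1: (0)(0) − (-2)(4) = 8
Σ = 23
Area = |Σ|/2 = 11.5.
Net area = 317.5 − 11.5 = 306.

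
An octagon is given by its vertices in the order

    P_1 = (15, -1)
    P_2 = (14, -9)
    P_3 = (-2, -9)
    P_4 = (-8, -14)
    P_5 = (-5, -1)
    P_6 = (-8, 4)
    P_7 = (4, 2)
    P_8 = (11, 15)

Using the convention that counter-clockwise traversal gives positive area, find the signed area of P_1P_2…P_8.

-314.5

Apply the surveyor's formula: 2A = Σ (x_i·y_{i+1} − x_{i+1}·y_i), indices taken mod 8.
Σ = (-121) + (-144) + (-44) + (-62) + (-28) + (-32) + (38) + (-236) = -629
Signed area = Σ/2 = -314.5 (negative ⇒ clockwise traversal).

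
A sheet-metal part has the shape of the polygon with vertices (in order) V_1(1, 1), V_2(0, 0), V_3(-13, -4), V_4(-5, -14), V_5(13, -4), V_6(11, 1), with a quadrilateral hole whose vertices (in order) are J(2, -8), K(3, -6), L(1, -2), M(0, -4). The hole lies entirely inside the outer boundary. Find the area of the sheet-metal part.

207.5

Outer boundary:
Apply Gauss's area formula: 2A = Σ (x_i·y_{i+1} − x_{i+1}·y_i), indices taken mod 6.
Σ = (0) + (0) + (162) + (202) + (57) + (10) = 431
Area = |Σ|/2 = 215.5.
Hole:
Apply the surveyor's formula: 2A = Σ (x_i·y_{i+1} − x_{i+1}·y_i), indices taken mod 4.
Σ = (12) + (0) + (-4) + (8) = 16
Area = |Σ|/2 = 8.
Net area = 215.5 − 8 = 207.5.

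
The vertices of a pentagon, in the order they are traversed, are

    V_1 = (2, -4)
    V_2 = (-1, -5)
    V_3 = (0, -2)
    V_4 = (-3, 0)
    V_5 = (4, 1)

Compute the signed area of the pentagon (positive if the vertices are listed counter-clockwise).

-19.5

Apply Gauss's area formula: 2A = Σ (x_i·y_{i+1} − x_{i+1}·y_i), indices taken mod 5.
Cross-terms: -14, 2, -6, -3, -18  ⇒  Σ = -39
Signed area = Σ/2 = -19.5 (negative ⇒ clockwise traversal).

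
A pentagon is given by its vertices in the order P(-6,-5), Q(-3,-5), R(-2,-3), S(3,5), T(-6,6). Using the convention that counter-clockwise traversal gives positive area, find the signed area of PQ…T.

Σ = (15) + (-1) + (-1) + (48) + (66) = 127
Signed area = Σ/2 = 63.5 (positive ⇒ counter-clockwise traversal).

63.5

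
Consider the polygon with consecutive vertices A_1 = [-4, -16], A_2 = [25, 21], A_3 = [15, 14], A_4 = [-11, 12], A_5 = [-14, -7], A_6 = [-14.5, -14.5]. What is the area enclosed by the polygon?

602.75

Apply Gauss's area formula: 2A = Σ (x_i·y_{i+1} − x_{i+1}·y_i), indices taken mod 6.
Cross-terms: 316, 35, 334, 245, 101.5, 174  ⇒  Σ = 1205.5
Area = |Σ|/2 = 602.75.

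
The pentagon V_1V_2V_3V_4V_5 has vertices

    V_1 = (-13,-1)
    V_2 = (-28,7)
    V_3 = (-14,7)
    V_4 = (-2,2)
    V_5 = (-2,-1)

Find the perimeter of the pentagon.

|V_1V_2| = √((-15)² + (8)²) = √289 = 17
|V_2V_3| = √((14)² + (0)²) = √196 = 14
|V_3V_4| = √((12)² + (-5)²) = √169 = 13
|V_4V_5| = √((0)² + (-3)²) = √9 = 3
|V_5V_1| = √((-11)² + (0)²) = √121 = 11
Perimeter = 17 + 14 + 13 + 3 + 11 = 58.

58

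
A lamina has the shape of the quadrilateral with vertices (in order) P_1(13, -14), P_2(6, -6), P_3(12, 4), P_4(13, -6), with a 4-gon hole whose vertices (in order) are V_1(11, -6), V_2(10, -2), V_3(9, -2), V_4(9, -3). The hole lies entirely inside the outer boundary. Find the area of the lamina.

60

Outer boundary:
Apply Gauss's area formula: 2A = Σ (x_i·y_{i+1} − x_{i+1}·y_i), indices taken mod 4.
P_1→P_2: (13)(-6) − (6)(-14) = 6
P_2→P_3: (6)(4) − (12)(-6) = 96
P_3→P_4: (12)(-6) − (13)(4) = -124
P_4→P_1: (13)(-14) − (13)(-6) = -104
Σ = -126
Area = |Σ|/2 = 63.
Hole:
V_1→V_2: (11)(-2) − (10)(-6) = 38
V_2→V_3: (10)(-2) − (9)(-2) = -2
V_3→V_4: (9)(-3) − (9)(-2) = -9
V_4→V_1: (9)(-6) − (11)(-3) = -21
Σ = 6
Area = |Σ|/2 = 3.
Net area = 63 − 3 = 60.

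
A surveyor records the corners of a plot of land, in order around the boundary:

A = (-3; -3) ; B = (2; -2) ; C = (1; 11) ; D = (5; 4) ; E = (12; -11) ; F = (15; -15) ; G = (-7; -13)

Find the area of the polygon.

Apply the shoelace formula: 2A = Σ (x_i·y_{i+1} − x_{i+1}·y_i), indices taken mod 7.
A→B: (-3)(-2) − (2)(-3) = 12
B→C: (2)(11) − (1)(-2) = 24
C→D: (1)(4) − (5)(11) = -51
D→E: (5)(-11) − (12)(4) = -103
E→F: (12)(-15) − (15)(-11) = -15
F→G: (15)(-13) − (-7)(-15) = -300
G→A: (-7)(-3) − (-3)(-13) = -18
Σ = -451
Area = |Σ|/2 = 225.5.

225.5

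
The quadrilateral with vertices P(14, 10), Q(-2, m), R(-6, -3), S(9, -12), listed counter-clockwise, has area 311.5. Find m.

Write out the shoelace sum; only the two edges meeting at Q involve m:
2·Area = [(14·m − (-2)·10) + ((-2)·(-3) − (-6)·m)] + 357
       = 20·m + 383 = 623
⇒ m = 12.

12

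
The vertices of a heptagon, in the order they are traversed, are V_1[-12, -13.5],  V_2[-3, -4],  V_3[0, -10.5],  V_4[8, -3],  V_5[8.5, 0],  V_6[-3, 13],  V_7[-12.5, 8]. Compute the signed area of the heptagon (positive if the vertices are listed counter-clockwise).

331.125

Cross-terms: 7.5, 31.5, 84, 25.5, 110.5, 138.5, 264.75  ⇒  Σ = 662.25
Signed area = Σ/2 = 331.125 (positive ⇒ counter-clockwise traversal).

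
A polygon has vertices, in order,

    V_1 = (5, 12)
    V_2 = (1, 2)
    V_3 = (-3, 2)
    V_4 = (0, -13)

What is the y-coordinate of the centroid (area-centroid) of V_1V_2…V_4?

-49/33

Apply the shoelace (surveyor's) formula. First the cross-terms c_i = x_i·y_{i+1} − x_{i+1}·y_i:
  -2, 8, 39, 65  ⇒  2A = 110, A = 55.
Then Σ (y_i + y_{i+1})·c_i = -490, so ȳ = -490 / (6·55) = -49/33.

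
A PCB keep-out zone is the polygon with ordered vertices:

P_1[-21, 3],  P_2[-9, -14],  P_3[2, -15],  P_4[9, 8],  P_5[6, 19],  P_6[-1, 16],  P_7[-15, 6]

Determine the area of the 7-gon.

594

Apply the shoelace formula: 2A = Σ (x_i·y_{i+1} − x_{i+1}·y_i), indices taken mod 7.
Cross-terms: 321, 163, 151, 123, 115, 234, 81  ⇒  Σ = 1188
Area = |Σ|/2 = 594.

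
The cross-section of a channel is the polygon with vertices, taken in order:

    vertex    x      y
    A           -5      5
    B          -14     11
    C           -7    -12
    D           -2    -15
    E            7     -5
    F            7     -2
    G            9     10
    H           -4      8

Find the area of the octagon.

Cross-terms: 15, 245, 81, 115, 21, 88, 112, 20  ⇒  Σ = 697
Area = |Σ|/2 = 348.5.

348.5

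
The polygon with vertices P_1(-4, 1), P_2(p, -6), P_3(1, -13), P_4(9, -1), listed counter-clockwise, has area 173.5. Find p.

Write out the shoelace sum; only the two edges meeting at P_2 involve p:
2·Area = [((-4)·(-6) − p·1) + (p·(-13) − 1·(-6))] + 121
       = -14·p + 151 = 347
⇒ p = -14.

-14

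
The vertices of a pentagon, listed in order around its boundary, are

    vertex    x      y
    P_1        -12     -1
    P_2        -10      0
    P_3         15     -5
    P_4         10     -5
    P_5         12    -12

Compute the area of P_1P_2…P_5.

100.5

Apply the shoelace formula: 2A = Σ (x_i·y_{i+1} − x_{i+1}·y_i), indices taken mod 5.
Σ = (-10) + (50) + (-25) + (-60) + (-156) = -201
Area = |Σ|/2 = 100.5.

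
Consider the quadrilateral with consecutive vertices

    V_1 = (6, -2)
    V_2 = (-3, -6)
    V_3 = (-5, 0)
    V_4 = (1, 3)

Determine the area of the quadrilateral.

Σ = (-42) + (-30) + (-15) + (-20) = -107
Area = |Σ|/2 = 53.5.

53.5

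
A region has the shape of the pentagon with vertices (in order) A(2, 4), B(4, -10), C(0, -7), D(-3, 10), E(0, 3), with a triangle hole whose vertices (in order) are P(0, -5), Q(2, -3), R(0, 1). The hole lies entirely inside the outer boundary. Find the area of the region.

Outer boundary:
Apply the shoelace (surveyor's) formula: 2A = Σ (x_i·y_{i+1} − x_{i+1}·y_i), indices taken mod 5.
Cross-terms: -36, -28, -21, -9, -6  ⇒  Σ = -100
Area = |Σ|/2 = 50.
Hole:
Σ = (10) + (2) + (0) = 12
Area = |Σ|/2 = 6.
Net area = 50 − 6 = 44.

44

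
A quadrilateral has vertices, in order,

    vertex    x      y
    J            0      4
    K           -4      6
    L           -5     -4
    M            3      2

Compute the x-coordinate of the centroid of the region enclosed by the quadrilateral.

-223/114

Apply the shoelace (surveyor's) formula. First the cross-terms c_i = x_i·y_{i+1} − x_{i+1}·y_i:
  16, 46, 2, 12  ⇒  2A = 76, A = 38.
Then Σ (x_i + x_{i+1})·c_i = -446, so x̄ = -446 / (6·38) = -223/114.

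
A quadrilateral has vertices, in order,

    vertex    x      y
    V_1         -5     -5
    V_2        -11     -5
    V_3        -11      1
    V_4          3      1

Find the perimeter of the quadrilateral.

36

|V_1V_2| = √((-6)² + (0)²) = √36 = 6
|V_2V_3| = √((0)² + (6)²) = √36 = 6
|V_3V_4| = √((14)² + (0)²) = √196 = 14
|V_4V_1| = √((-8)² + (-6)²) = √100 = 10
Perimeter = 6 + 6 + 14 + 10 = 36.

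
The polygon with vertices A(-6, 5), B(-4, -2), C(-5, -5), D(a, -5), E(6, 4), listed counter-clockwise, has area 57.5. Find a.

Write out the shoelace sum; only the two edges meeting at D involve a:
2·Area = [((-5)·(-5) − a·(-5)) + (a·4 − 6·(-5))] + 96
       = 9·a + 151 = 115
⇒ a = -4.

-4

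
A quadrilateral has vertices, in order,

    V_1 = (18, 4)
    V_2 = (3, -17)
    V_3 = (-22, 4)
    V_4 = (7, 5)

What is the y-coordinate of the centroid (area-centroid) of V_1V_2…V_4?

Apply the surveyor's formula. First the cross-terms c_i = x_i·y_{i+1} − x_{i+1}·y_i:
  -318, -362, -138, -62  ⇒  2A = -880, A = -440.
Then Σ (y_i + y_{i+1})·c_i = 7040, so ȳ = 7040 / (6·(-440)) = -8/3.

-8/3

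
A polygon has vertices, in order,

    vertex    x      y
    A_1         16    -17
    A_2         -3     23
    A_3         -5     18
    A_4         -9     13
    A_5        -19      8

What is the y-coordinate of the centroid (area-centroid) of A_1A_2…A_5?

622/169

Apply the shoelace formula. First the cross-terms c_i = x_i·y_{i+1} − x_{i+1}·y_i:
  317, 61, 97, 175, 195  ⇒  2A = 845, A = 422.5.
Then Σ (y_i + y_{i+1})·c_i = 9330, so ȳ = 9330 / (6·422.5) = 622/169.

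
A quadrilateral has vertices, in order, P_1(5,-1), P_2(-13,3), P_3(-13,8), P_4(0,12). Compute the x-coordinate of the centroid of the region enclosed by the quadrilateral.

-126/31

Apply the shoelace formula. First the cross-terms c_i = x_i·y_{i+1} − x_{i+1}·y_i:
  2, -65, -156, -60  ⇒  2A = -279, A = -139.5.
Then Σ (x_i + x_{i+1})·c_i = 3402, so x̄ = 3402 / (6·(-139.5)) = -126/31.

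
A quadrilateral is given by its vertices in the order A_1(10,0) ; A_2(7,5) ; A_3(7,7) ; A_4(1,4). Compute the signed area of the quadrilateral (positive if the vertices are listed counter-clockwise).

Apply Gauss's area formula: 2A = Σ (x_i·y_{i+1} − x_{i+1}·y_i), indices taken mod 4.
Cross-terms: 50, 14, 21, -40  ⇒  Σ = 45
Signed area = Σ/2 = 22.5 (positive ⇒ counter-clockwise traversal).

22.5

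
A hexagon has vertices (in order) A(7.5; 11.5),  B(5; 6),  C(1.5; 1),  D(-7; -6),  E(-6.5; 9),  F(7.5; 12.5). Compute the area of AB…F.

Apply the surveyor's formula: 2A = Σ (x_i·y_{i+1} − x_{i+1}·y_i), indices taken mod 6.
Σ = (-12.5) + (-4) + (-2) + (-102) + (-148.75) + (-7.5) = -276.75
Area = |Σ|/2 = 138.375.

138.375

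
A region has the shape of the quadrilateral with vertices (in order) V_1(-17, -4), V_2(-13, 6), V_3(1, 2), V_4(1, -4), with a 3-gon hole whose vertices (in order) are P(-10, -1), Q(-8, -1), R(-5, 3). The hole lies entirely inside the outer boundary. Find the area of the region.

Outer boundary:
Apply Gauss's area formula: 2A = Σ (x_i·y_{i+1} − x_{i+1}·y_i), indices taken mod 4.
Cross-terms: -154, -32, -6, -72  ⇒  Σ = -264
Area = |Σ|/2 = 132.
Hole:
Σ = (2) + (-29) + (35) = 8
Area = |Σ|/2 = 4.
Net area = 132 − 4 = 128.

128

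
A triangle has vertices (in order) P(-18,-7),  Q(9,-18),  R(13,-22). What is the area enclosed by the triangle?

32

Σ = (387) + (36) + (-487) = -64
Area = |Σ|/2 = 32.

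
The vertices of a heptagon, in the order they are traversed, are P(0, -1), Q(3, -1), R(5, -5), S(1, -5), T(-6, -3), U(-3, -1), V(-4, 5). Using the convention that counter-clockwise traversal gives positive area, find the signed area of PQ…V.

-39

Apply the surveyor's formula: 2A = Σ (x_i·y_{i+1} − x_{i+1}·y_i), indices taken mod 7.
Σ = (3) + (-10) + (-20) + (-33) + (-3) + (-19) + (4) = -78
Signed area = Σ/2 = -39 (negative ⇒ clockwise traversal).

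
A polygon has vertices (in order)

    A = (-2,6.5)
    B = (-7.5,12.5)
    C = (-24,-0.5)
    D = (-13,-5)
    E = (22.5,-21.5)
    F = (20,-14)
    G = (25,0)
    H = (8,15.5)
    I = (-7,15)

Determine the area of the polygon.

Apply the shoelace formula: 2A = Σ (x_i·y_{i+1} − x_{i+1}·y_i), indices taken mod 9.
A→B: (-2)(12.5) − (-7.5)(6.5) = 23.75
B→C: (-7.5)(-0.5) − (-24)(12.5) = 303.75
C→D: (-24)(-5) − (-13)(-0.5) = 113.5
D→E: (-13)(-21.5) − (22.5)(-5) = 392
E→F: (22.5)(-14) − (20)(-21.5) = 115
F→G: (20)(0) − (25)(-14) = 350
G→H: (25)(15.5) − (8)(0) = 387.5
H→I: (8)(15) − (-7)(15.5) = 228.5
I→A: (-7)(6.5) − (-2)(15) = -15.5
Σ = 1898.5
Area = |Σ|/2 = 949.25.

949.25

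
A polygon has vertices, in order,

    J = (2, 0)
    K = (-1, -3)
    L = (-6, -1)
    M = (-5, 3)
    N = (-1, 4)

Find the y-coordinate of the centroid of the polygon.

Apply the shoelace (surveyor's) formula. First the cross-terms c_i = x_i·y_{i+1} − x_{i+1}·y_i:
  -6, -17, -23, -17, -8  ⇒  2A = -71, A = -35.5.
Then Σ (y_i + y_{i+1})·c_i = -111, so ȳ = -111 / (6·(-35.5)) = 37/71.

37/71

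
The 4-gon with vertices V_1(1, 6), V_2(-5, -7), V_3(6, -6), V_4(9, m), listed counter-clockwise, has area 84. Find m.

Write out the shoelace sum; only the two edges meeting at V_4 involve m:
2·Area = [(6·m − 9·(-6)) + (9·6 − 1·m)] + 95
       = 5·m + 203 = 168
⇒ m = -7.

-7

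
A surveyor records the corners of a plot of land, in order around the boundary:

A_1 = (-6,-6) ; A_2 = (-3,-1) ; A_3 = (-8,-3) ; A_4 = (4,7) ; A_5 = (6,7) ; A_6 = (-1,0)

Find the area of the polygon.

28

Apply Gauss's area formula: 2A = Σ (x_i·y_{i+1} − x_{i+1}·y_i), indices taken mod 6.
Cross-terms: -12, 1, -44, -14, 7, 6  ⇒  Σ = -56
Area = |Σ|/2 = 28.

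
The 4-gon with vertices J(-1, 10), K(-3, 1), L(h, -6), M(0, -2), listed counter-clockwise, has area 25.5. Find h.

-2

Write out the shoelace sum; only the two edges meeting at L involve h:
2·Area = [((-3)·(-6) − h·1) + (h·(-2) − 0·(-6))] + 27
       = -3·h + 45 = 51
⇒ h = -2.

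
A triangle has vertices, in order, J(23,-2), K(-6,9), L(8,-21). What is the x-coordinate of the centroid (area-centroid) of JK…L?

Apply the shoelace formula. First the cross-terms c_i = x_i·y_{i+1} − x_{i+1}·y_i:
  195, 54, 467  ⇒  2A = 716, A = 358.
Then Σ (x_i + x_{i+1})·c_i = 17900, so x̄ = 17900 / (6·358) = 25/3.

25/3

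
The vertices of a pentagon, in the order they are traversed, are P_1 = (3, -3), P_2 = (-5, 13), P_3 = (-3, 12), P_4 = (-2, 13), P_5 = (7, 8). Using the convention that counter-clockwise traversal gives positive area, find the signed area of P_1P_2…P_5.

Apply the shoelace formula: 2A = Σ (x_i·y_{i+1} − x_{i+1}·y_i), indices taken mod 5.
P_1→P_2: (3)(13) − (-5)(-3) = 24
P_2→P_3: (-5)(12) − (-3)(13) = -21
P_3→P_4: (-3)(13) − (-2)(12) = -15
P_4→P_5: (-2)(8) − (7)(13) = -107
P_5→P_1: (7)(-3) − (3)(8) = -45
Σ = -164
Signed area = Σ/2 = -82 (negative ⇒ clockwise traversal).

-82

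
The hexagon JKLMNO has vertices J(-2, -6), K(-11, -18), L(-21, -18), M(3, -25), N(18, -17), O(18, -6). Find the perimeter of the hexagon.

|JK| = √((-9)² + (-12)²) = √225 = 15
|KL| = √((-10)² + (0)²) = √100 = 10
|LM| = √((24)² + (-7)²) = √625 = 25
|MN| = √((15)² + (8)²) = √289 = 17
|NO| = √((0)² + (11)²) = √121 = 11
|OJ| = √((-20)² + (0)²) = √400 = 20
Perimeter = 15 + 10 + 25 + 17 + 11 + 20 = 98.

98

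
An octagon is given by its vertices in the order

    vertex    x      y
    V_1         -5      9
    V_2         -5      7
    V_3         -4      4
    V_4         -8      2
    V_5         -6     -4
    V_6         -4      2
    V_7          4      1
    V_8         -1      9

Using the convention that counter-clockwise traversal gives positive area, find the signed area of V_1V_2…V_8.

59.5

Apply the shoelace formula: 2A = Σ (x_i·y_{i+1} − x_{i+1}·y_i), indices taken mod 8.
Σ = (10) + (8) + (24) + (44) + (-28) + (-12) + (37) + (36) = 119
Signed area = Σ/2 = 59.5 (positive ⇒ counter-clockwise traversal).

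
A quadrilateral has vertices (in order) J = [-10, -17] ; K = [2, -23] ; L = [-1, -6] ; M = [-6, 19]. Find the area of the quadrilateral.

Σ = (264) + (-35) + (-55) + (292) = 466
Area = |Σ|/2 = 233.

233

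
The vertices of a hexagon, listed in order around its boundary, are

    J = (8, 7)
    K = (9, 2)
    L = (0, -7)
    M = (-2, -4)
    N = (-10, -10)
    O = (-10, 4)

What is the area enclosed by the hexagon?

Σ = (-47) + (-63) + (-14) + (-20) + (-140) + (-102) = -386
Area = |Σ|/2 = 193.

193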